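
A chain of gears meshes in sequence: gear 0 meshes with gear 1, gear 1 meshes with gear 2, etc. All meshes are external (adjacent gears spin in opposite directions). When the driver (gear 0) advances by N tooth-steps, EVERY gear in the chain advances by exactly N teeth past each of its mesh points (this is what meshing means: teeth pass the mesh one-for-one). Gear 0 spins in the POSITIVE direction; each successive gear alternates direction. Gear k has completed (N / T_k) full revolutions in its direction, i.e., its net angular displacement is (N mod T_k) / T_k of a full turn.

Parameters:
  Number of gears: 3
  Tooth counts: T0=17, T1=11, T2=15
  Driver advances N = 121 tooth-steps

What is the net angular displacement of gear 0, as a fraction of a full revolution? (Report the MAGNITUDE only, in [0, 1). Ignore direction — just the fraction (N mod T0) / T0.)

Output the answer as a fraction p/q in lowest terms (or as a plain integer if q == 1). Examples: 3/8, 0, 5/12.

Chain of 3 gears, tooth counts: [17, 11, 15]
  gear 0: T0=17, direction=positive, advance = 121 mod 17 = 2 teeth = 2/17 turn
  gear 1: T1=11, direction=negative, advance = 121 mod 11 = 0 teeth = 0/11 turn
  gear 2: T2=15, direction=positive, advance = 121 mod 15 = 1 teeth = 1/15 turn
Gear 0: 121 mod 17 = 2
Fraction = 2 / 17 = 2/17 (gcd(2,17)=1) = 2/17

Answer: 2/17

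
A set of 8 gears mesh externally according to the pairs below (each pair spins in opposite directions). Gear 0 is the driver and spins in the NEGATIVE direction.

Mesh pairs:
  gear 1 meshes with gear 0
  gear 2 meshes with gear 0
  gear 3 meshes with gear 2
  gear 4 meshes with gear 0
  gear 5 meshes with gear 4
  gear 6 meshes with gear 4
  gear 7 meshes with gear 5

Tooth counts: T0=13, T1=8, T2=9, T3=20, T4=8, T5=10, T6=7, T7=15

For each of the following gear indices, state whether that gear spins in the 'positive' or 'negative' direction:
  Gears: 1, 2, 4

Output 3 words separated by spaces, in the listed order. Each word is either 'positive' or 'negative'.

Answer: positive positive positive

Derivation:
Gear 0 (driver): negative (depth 0)
  gear 1: meshes with gear 0 -> depth 1 -> positive (opposite of gear 0)
  gear 2: meshes with gear 0 -> depth 1 -> positive (opposite of gear 0)
  gear 3: meshes with gear 2 -> depth 2 -> negative (opposite of gear 2)
  gear 4: meshes with gear 0 -> depth 1 -> positive (opposite of gear 0)
  gear 5: meshes with gear 4 -> depth 2 -> negative (opposite of gear 4)
  gear 6: meshes with gear 4 -> depth 2 -> negative (opposite of gear 4)
  gear 7: meshes with gear 5 -> depth 3 -> positive (opposite of gear 5)
Queried indices 1, 2, 4 -> positive, positive, positive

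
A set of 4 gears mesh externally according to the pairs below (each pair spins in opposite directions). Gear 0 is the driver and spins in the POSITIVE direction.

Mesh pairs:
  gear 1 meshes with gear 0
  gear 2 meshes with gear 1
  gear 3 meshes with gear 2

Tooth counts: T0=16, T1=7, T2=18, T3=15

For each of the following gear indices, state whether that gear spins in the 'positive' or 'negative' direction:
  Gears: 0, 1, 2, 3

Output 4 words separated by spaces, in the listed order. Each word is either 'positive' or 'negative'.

Answer: positive negative positive negative

Derivation:
Gear 0 (driver): positive (depth 0)
  gear 1: meshes with gear 0 -> depth 1 -> negative (opposite of gear 0)
  gear 2: meshes with gear 1 -> depth 2 -> positive (opposite of gear 1)
  gear 3: meshes with gear 2 -> depth 3 -> negative (opposite of gear 2)
Queried indices 0, 1, 2, 3 -> positive, negative, positive, negative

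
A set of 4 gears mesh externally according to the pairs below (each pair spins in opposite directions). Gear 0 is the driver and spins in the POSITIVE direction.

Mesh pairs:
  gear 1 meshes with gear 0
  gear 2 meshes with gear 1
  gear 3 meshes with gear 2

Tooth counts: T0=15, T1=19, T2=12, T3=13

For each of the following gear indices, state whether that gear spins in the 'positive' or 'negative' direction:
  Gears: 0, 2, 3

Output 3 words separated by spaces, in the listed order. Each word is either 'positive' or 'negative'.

Gear 0 (driver): positive (depth 0)
  gear 1: meshes with gear 0 -> depth 1 -> negative (opposite of gear 0)
  gear 2: meshes with gear 1 -> depth 2 -> positive (opposite of gear 1)
  gear 3: meshes with gear 2 -> depth 3 -> negative (opposite of gear 2)
Queried indices 0, 2, 3 -> positive, positive, negative

Answer: positive positive negative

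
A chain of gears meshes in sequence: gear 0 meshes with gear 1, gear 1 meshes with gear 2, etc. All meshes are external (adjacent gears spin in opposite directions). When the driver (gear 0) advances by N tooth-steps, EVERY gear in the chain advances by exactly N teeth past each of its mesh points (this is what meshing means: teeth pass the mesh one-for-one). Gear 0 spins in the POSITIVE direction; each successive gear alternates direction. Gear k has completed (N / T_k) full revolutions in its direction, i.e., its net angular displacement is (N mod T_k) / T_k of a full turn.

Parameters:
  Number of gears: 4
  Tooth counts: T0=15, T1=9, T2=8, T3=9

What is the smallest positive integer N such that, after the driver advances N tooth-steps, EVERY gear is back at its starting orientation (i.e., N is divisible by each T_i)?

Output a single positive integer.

Answer: 360

Derivation:
Gear k returns to start when N is a multiple of T_k.
All gears at start simultaneously when N is a common multiple of [15, 9, 8, 9]; the smallest such N is lcm(15, 9, 8, 9).
Start: lcm = T0 = 15
Fold in T1=9: gcd(15, 9) = 3; lcm(15, 9) = 15 * 9 / 3 = 135 / 3 = 45
Fold in T2=8: gcd(45, 8) = 1; lcm(45, 8) = 45 * 8 / 1 = 360 / 1 = 360
Fold in T3=9: gcd(360, 9) = 9; lcm(360, 9) = 360 * 9 / 9 = 3240 / 9 = 360
Full cycle length = 360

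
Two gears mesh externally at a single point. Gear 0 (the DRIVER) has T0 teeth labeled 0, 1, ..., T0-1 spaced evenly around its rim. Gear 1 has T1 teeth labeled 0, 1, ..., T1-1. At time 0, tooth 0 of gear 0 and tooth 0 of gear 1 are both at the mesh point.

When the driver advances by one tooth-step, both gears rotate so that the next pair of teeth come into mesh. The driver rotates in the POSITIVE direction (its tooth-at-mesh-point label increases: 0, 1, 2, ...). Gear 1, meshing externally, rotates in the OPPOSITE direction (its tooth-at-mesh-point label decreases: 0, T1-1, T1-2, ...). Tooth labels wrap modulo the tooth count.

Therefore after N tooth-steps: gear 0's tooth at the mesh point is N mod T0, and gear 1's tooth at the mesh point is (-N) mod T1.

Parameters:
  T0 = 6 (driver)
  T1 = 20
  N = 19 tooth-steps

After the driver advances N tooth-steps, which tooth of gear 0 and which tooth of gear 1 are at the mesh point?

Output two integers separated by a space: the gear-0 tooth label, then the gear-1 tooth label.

Answer: 1 1

Derivation:
Gear 0 (driver, T0=6): tooth at mesh = N mod T0
  19 = 3 * 6 + 1, so 19 mod 6 = 1
  gear 0 tooth = 1
Gear 1 (driven, T1=20): tooth at mesh = (-N) mod T1
  19 = 0 * 20 + 19, so 19 mod 20 = 19
  (-19) mod 20 = (-19) mod 20 = 20 - 19 = 1
Mesh after 19 steps: gear-0 tooth 1 meets gear-1 tooth 1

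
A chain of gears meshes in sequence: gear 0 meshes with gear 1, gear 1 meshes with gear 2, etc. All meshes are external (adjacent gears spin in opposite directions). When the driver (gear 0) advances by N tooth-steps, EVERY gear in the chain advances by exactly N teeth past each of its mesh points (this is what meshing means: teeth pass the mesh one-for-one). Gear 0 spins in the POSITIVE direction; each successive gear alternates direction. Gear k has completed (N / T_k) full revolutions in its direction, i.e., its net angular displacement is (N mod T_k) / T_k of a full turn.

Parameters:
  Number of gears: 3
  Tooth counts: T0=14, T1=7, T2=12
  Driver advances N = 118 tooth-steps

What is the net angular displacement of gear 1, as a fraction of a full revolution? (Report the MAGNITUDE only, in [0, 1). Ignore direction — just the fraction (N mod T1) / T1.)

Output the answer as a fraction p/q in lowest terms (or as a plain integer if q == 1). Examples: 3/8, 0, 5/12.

Answer: 6/7

Derivation:
Chain of 3 gears, tooth counts: [14, 7, 12]
  gear 0: T0=14, direction=positive, advance = 118 mod 14 = 6 teeth = 6/14 turn
  gear 1: T1=7, direction=negative, advance = 118 mod 7 = 6 teeth = 6/7 turn
  gear 2: T2=12, direction=positive, advance = 118 mod 12 = 10 teeth = 10/12 turn
Gear 1: 118 mod 7 = 6
Fraction = 6 / 7 = 6/7 (gcd(6,7)=1) = 6/7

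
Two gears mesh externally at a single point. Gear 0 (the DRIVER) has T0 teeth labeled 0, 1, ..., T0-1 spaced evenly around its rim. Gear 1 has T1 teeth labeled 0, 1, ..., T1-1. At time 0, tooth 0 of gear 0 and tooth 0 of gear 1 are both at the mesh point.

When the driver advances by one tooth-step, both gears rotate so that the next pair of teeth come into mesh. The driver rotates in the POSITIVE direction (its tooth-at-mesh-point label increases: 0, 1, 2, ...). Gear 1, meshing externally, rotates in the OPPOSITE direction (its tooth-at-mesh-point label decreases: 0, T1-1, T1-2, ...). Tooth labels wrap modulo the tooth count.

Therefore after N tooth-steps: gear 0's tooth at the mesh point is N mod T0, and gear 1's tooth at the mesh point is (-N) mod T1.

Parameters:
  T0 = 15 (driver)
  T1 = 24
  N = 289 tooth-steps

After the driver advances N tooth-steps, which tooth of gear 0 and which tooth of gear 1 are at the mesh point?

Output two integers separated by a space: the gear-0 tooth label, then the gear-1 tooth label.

Gear 0 (driver, T0=15): tooth at mesh = N mod T0
  289 = 19 * 15 + 4, so 289 mod 15 = 4
  gear 0 tooth = 4
Gear 1 (driven, T1=24): tooth at mesh = (-N) mod T1
  289 = 12 * 24 + 1, so 289 mod 24 = 1
  (-289) mod 24 = (-1) mod 24 = 24 - 1 = 23
Mesh after 289 steps: gear-0 tooth 4 meets gear-1 tooth 23

Answer: 4 23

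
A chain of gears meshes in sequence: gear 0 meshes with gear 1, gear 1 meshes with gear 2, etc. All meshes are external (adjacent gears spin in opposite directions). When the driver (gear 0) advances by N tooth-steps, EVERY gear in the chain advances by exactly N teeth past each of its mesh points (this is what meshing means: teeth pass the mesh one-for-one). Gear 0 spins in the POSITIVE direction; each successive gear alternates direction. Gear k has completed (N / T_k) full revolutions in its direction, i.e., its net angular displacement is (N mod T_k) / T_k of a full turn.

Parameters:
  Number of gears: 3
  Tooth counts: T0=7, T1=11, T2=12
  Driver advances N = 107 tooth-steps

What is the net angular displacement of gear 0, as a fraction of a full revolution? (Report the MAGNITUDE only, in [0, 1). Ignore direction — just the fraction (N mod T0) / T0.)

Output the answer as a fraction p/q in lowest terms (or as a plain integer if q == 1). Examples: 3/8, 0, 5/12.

Answer: 2/7

Derivation:
Chain of 3 gears, tooth counts: [7, 11, 12]
  gear 0: T0=7, direction=positive, advance = 107 mod 7 = 2 teeth = 2/7 turn
  gear 1: T1=11, direction=negative, advance = 107 mod 11 = 8 teeth = 8/11 turn
  gear 2: T2=12, direction=positive, advance = 107 mod 12 = 11 teeth = 11/12 turn
Gear 0: 107 mod 7 = 2
Fraction = 2 / 7 = 2/7 (gcd(2,7)=1) = 2/7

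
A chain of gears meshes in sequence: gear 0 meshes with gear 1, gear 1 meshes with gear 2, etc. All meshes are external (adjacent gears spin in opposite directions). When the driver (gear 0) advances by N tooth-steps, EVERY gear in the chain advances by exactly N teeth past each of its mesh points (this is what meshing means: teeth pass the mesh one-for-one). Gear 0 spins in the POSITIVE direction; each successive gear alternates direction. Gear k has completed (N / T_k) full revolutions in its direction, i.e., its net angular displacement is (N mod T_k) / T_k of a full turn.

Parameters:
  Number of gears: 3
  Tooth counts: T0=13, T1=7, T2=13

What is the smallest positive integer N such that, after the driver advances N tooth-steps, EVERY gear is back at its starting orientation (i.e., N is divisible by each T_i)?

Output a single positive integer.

Gear k returns to start when N is a multiple of T_k.
All gears at start simultaneously when N is a common multiple of [13, 7, 13]; the smallest such N is lcm(13, 7, 13).
Start: lcm = T0 = 13
Fold in T1=7: gcd(13, 7) = 1; lcm(13, 7) = 13 * 7 / 1 = 91 / 1 = 91
Fold in T2=13: gcd(91, 13) = 13; lcm(91, 13) = 91 * 13 / 13 = 1183 / 13 = 91
Full cycle length = 91

Answer: 91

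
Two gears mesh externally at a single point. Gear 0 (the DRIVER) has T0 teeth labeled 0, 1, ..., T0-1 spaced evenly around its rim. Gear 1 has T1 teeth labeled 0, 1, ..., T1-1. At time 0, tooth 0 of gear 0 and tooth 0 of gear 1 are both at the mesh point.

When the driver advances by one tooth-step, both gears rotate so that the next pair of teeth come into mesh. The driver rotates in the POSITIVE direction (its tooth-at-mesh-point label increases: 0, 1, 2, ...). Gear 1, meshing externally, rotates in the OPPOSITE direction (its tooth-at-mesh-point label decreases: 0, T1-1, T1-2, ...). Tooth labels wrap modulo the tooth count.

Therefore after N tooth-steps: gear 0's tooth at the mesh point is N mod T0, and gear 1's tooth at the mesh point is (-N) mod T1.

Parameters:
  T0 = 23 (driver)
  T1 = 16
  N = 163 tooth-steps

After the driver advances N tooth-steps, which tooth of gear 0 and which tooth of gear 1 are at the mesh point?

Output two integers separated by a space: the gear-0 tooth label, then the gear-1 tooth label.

Answer: 2 13

Derivation:
Gear 0 (driver, T0=23): tooth at mesh = N mod T0
  163 = 7 * 23 + 2, so 163 mod 23 = 2
  gear 0 tooth = 2
Gear 1 (driven, T1=16): tooth at mesh = (-N) mod T1
  163 = 10 * 16 + 3, so 163 mod 16 = 3
  (-163) mod 16 = (-3) mod 16 = 16 - 3 = 13
Mesh after 163 steps: gear-0 tooth 2 meets gear-1 tooth 13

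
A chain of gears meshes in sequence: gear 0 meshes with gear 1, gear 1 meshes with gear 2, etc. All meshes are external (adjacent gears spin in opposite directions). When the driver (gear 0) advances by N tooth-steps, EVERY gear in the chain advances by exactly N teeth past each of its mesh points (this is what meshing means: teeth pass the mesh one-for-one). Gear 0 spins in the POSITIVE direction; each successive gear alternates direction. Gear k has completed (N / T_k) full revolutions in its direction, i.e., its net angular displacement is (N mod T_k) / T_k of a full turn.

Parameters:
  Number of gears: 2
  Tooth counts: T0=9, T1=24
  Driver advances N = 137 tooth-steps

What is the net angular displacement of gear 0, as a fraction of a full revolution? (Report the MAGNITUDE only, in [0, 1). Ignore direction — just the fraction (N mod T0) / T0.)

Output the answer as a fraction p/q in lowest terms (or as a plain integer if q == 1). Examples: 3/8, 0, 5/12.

Chain of 2 gears, tooth counts: [9, 24]
  gear 0: T0=9, direction=positive, advance = 137 mod 9 = 2 teeth = 2/9 turn
  gear 1: T1=24, direction=negative, advance = 137 mod 24 = 17 teeth = 17/24 turn
Gear 0: 137 mod 9 = 2
Fraction = 2 / 9 = 2/9 (gcd(2,9)=1) = 2/9

Answer: 2/9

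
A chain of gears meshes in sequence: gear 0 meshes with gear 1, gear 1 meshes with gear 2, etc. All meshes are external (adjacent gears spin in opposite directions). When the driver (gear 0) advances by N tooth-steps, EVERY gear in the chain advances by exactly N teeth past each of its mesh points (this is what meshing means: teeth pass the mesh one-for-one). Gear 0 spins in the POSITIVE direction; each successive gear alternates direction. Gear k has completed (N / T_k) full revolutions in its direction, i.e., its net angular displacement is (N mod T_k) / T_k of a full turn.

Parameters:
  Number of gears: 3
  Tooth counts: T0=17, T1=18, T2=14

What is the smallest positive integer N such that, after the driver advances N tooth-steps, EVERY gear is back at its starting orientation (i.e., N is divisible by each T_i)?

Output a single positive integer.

Gear k returns to start when N is a multiple of T_k.
All gears at start simultaneously when N is a common multiple of [17, 18, 14]; the smallest such N is lcm(17, 18, 14).
Start: lcm = T0 = 17
Fold in T1=18: gcd(17, 18) = 1; lcm(17, 18) = 17 * 18 / 1 = 306 / 1 = 306
Fold in T2=14: gcd(306, 14) = 2; lcm(306, 14) = 306 * 14 / 2 = 4284 / 2 = 2142
Full cycle length = 2142

Answer: 2142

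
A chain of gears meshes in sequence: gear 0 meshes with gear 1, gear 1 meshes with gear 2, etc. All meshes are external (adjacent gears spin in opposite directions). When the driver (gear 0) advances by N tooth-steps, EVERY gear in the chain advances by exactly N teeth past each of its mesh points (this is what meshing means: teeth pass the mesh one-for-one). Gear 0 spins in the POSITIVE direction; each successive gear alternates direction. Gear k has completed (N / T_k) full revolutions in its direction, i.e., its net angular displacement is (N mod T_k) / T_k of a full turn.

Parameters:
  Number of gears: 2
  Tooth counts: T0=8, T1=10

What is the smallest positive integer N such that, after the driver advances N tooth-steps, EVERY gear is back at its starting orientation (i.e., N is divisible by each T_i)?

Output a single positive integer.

Gear k returns to start when N is a multiple of T_k.
All gears at start simultaneously when N is a common multiple of [8, 10]; the smallest such N is lcm(8, 10).
Start: lcm = T0 = 8
Fold in T1=10: gcd(8, 10) = 2; lcm(8, 10) = 8 * 10 / 2 = 80 / 2 = 40
Full cycle length = 40

Answer: 40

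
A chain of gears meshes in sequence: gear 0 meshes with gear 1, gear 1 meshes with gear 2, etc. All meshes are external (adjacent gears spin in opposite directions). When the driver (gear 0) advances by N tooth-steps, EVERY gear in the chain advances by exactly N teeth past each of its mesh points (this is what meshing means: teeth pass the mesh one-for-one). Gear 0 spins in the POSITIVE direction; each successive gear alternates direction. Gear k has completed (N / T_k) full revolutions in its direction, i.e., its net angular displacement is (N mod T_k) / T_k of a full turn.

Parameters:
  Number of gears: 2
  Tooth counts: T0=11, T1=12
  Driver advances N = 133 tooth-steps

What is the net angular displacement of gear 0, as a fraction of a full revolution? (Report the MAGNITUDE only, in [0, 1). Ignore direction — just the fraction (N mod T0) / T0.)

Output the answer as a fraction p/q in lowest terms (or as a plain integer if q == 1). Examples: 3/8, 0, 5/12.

Chain of 2 gears, tooth counts: [11, 12]
  gear 0: T0=11, direction=positive, advance = 133 mod 11 = 1 teeth = 1/11 turn
  gear 1: T1=12, direction=negative, advance = 133 mod 12 = 1 teeth = 1/12 turn
Gear 0: 133 mod 11 = 1
Fraction = 1 / 11 = 1/11 (gcd(1,11)=1) = 1/11

Answer: 1/11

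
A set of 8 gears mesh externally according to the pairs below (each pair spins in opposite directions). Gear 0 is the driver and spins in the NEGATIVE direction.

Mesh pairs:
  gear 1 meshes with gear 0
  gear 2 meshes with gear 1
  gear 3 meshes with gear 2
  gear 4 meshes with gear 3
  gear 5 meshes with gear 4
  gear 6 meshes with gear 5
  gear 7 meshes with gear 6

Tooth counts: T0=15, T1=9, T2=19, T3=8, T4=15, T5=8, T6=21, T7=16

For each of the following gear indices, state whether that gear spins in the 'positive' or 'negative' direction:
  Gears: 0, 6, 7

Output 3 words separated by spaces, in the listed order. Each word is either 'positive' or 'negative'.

Gear 0 (driver): negative (depth 0)
  gear 1: meshes with gear 0 -> depth 1 -> positive (opposite of gear 0)
  gear 2: meshes with gear 1 -> depth 2 -> negative (opposite of gear 1)
  gear 3: meshes with gear 2 -> depth 3 -> positive (opposite of gear 2)
  gear 4: meshes with gear 3 -> depth 4 -> negative (opposite of gear 3)
  gear 5: meshes with gear 4 -> depth 5 -> positive (opposite of gear 4)
  gear 6: meshes with gear 5 -> depth 6 -> negative (opposite of gear 5)
  gear 7: meshes with gear 6 -> depth 7 -> positive (opposite of gear 6)
Queried indices 0, 6, 7 -> negative, negative, positive

Answer: negative negative positive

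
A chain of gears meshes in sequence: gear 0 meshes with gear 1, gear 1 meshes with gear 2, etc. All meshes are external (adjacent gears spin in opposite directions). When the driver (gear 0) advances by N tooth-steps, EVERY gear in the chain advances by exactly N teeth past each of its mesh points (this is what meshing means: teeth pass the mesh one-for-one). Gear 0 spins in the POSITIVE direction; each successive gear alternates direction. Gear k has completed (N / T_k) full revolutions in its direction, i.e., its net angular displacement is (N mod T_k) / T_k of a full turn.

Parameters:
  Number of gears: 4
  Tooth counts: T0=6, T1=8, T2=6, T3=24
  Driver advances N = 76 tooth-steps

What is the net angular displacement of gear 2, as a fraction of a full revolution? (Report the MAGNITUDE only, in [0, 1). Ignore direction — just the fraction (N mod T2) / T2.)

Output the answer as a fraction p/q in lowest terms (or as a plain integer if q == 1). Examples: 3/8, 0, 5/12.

Answer: 2/3

Derivation:
Chain of 4 gears, tooth counts: [6, 8, 6, 24]
  gear 0: T0=6, direction=positive, advance = 76 mod 6 = 4 teeth = 4/6 turn
  gear 1: T1=8, direction=negative, advance = 76 mod 8 = 4 teeth = 4/8 turn
  gear 2: T2=6, direction=positive, advance = 76 mod 6 = 4 teeth = 4/6 turn
  gear 3: T3=24, direction=negative, advance = 76 mod 24 = 4 teeth = 4/24 turn
Gear 2: 76 mod 6 = 4
Fraction = 4 / 6 = 2/3 (gcd(4,6)=2) = 2/3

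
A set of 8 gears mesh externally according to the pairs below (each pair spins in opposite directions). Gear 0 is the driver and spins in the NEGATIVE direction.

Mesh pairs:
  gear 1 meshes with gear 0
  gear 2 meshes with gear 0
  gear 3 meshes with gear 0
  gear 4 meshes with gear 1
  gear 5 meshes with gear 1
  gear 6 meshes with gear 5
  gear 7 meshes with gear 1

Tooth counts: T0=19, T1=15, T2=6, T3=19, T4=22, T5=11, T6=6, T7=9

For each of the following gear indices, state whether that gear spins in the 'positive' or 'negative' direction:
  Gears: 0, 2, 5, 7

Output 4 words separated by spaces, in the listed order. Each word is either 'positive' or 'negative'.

Gear 0 (driver): negative (depth 0)
  gear 1: meshes with gear 0 -> depth 1 -> positive (opposite of gear 0)
  gear 2: meshes with gear 0 -> depth 1 -> positive (opposite of gear 0)
  gear 3: meshes with gear 0 -> depth 1 -> positive (opposite of gear 0)
  gear 4: meshes with gear 1 -> depth 2 -> negative (opposite of gear 1)
  gear 5: meshes with gear 1 -> depth 2 -> negative (opposite of gear 1)
  gear 6: meshes with gear 5 -> depth 3 -> positive (opposite of gear 5)
  gear 7: meshes with gear 1 -> depth 2 -> negative (opposite of gear 1)
Queried indices 0, 2, 5, 7 -> negative, positive, negative, negative

Answer: negative positive negative negative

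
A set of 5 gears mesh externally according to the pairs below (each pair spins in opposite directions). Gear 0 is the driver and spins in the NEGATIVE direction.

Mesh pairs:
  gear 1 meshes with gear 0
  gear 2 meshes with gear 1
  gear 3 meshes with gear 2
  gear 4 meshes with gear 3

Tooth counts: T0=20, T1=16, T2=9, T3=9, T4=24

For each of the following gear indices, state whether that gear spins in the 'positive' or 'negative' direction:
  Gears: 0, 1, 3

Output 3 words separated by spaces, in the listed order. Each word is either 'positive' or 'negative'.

Answer: negative positive positive

Derivation:
Gear 0 (driver): negative (depth 0)
  gear 1: meshes with gear 0 -> depth 1 -> positive (opposite of gear 0)
  gear 2: meshes with gear 1 -> depth 2 -> negative (opposite of gear 1)
  gear 3: meshes with gear 2 -> depth 3 -> positive (opposite of gear 2)
  gear 4: meshes with gear 3 -> depth 4 -> negative (opposite of gear 3)
Queried indices 0, 1, 3 -> negative, positive, positive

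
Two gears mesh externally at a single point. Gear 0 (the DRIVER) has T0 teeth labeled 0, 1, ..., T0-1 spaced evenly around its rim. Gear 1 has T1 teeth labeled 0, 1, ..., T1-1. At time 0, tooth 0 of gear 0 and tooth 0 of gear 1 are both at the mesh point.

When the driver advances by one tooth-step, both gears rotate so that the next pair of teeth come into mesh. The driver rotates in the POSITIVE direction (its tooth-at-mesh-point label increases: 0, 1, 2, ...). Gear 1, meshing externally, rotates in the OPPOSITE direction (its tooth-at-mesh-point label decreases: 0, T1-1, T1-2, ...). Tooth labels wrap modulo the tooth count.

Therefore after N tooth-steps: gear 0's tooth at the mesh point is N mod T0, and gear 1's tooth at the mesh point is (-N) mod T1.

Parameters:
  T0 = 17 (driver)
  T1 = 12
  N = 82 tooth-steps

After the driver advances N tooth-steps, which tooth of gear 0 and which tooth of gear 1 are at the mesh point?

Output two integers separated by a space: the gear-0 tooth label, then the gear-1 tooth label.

Answer: 14 2

Derivation:
Gear 0 (driver, T0=17): tooth at mesh = N mod T0
  82 = 4 * 17 + 14, so 82 mod 17 = 14
  gear 0 tooth = 14
Gear 1 (driven, T1=12): tooth at mesh = (-N) mod T1
  82 = 6 * 12 + 10, so 82 mod 12 = 10
  (-82) mod 12 = (-10) mod 12 = 12 - 10 = 2
Mesh after 82 steps: gear-0 tooth 14 meets gear-1 tooth 2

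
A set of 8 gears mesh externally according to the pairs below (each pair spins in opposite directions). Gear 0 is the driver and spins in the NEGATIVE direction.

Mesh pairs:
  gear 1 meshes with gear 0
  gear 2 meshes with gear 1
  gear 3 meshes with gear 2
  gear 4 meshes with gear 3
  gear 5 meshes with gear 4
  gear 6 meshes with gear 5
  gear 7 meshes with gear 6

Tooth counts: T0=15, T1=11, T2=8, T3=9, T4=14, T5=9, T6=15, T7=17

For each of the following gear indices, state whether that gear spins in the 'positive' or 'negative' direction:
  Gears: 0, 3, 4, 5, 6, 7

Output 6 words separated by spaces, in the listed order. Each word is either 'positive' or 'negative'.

Answer: negative positive negative positive negative positive

Derivation:
Gear 0 (driver): negative (depth 0)
  gear 1: meshes with gear 0 -> depth 1 -> positive (opposite of gear 0)
  gear 2: meshes with gear 1 -> depth 2 -> negative (opposite of gear 1)
  gear 3: meshes with gear 2 -> depth 3 -> positive (opposite of gear 2)
  gear 4: meshes with gear 3 -> depth 4 -> negative (opposite of gear 3)
  gear 5: meshes with gear 4 -> depth 5 -> positive (opposite of gear 4)
  gear 6: meshes with gear 5 -> depth 6 -> negative (opposite of gear 5)
  gear 7: meshes with gear 6 -> depth 7 -> positive (opposite of gear 6)
Queried indices 0, 3, 4, 5, 6, 7 -> negative, positive, negative, positive, negative, positive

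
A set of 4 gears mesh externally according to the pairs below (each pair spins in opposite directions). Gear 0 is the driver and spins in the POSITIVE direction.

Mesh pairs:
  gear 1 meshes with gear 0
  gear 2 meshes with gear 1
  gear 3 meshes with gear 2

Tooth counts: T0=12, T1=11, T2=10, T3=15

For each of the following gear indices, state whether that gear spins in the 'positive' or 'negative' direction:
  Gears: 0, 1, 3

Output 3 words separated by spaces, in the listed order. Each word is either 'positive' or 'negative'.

Answer: positive negative negative

Derivation:
Gear 0 (driver): positive (depth 0)
  gear 1: meshes with gear 0 -> depth 1 -> negative (opposite of gear 0)
  gear 2: meshes with gear 1 -> depth 2 -> positive (opposite of gear 1)
  gear 3: meshes with gear 2 -> depth 3 -> negative (opposite of gear 2)
Queried indices 0, 1, 3 -> positive, negative, negative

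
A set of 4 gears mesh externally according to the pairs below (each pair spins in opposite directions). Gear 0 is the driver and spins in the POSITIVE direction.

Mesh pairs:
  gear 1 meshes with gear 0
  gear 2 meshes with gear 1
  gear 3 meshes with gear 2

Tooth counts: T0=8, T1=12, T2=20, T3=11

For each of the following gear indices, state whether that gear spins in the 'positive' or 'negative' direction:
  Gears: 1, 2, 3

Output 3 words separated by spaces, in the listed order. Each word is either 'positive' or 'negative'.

Answer: negative positive negative

Derivation:
Gear 0 (driver): positive (depth 0)
  gear 1: meshes with gear 0 -> depth 1 -> negative (opposite of gear 0)
  gear 2: meshes with gear 1 -> depth 2 -> positive (opposite of gear 1)
  gear 3: meshes with gear 2 -> depth 3 -> negative (opposite of gear 2)
Queried indices 1, 2, 3 -> negative, positive, negative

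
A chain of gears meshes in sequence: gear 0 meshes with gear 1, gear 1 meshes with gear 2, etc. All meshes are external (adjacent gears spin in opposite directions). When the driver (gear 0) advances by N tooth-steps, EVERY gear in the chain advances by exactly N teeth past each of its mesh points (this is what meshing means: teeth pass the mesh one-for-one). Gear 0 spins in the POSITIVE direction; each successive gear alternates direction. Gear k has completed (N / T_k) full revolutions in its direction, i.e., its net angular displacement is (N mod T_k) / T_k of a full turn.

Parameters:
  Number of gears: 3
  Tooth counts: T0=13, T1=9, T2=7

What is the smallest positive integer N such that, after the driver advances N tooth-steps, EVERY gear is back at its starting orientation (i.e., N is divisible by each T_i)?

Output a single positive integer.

Gear k returns to start when N is a multiple of T_k.
All gears at start simultaneously when N is a common multiple of [13, 9, 7]; the smallest such N is lcm(13, 9, 7).
Start: lcm = T0 = 13
Fold in T1=9: gcd(13, 9) = 1; lcm(13, 9) = 13 * 9 / 1 = 117 / 1 = 117
Fold in T2=7: gcd(117, 7) = 1; lcm(117, 7) = 117 * 7 / 1 = 819 / 1 = 819
Full cycle length = 819

Answer: 819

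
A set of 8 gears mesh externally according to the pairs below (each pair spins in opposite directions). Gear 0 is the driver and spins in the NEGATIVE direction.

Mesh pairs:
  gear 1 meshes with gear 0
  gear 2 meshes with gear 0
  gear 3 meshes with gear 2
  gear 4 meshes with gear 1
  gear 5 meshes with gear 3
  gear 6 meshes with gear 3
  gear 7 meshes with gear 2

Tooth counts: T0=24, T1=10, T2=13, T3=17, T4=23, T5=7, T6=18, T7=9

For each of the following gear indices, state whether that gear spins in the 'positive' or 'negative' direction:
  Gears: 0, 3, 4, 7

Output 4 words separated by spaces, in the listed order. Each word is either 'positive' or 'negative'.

Gear 0 (driver): negative (depth 0)
  gear 1: meshes with gear 0 -> depth 1 -> positive (opposite of gear 0)
  gear 2: meshes with gear 0 -> depth 1 -> positive (opposite of gear 0)
  gear 3: meshes with gear 2 -> depth 2 -> negative (opposite of gear 2)
  gear 4: meshes with gear 1 -> depth 2 -> negative (opposite of gear 1)
  gear 5: meshes with gear 3 -> depth 3 -> positive (opposite of gear 3)
  gear 6: meshes with gear 3 -> depth 3 -> positive (opposite of gear 3)
  gear 7: meshes with gear 2 -> depth 2 -> negative (opposite of gear 2)
Queried indices 0, 3, 4, 7 -> negative, negative, negative, negative

Answer: negative negative negative negative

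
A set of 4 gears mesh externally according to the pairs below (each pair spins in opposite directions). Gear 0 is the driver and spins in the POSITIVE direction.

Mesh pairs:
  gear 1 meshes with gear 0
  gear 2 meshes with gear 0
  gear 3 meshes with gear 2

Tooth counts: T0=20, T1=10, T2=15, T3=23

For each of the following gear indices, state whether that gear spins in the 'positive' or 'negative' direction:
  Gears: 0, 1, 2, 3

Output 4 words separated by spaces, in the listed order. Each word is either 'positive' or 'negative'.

Answer: positive negative negative positive

Derivation:
Gear 0 (driver): positive (depth 0)
  gear 1: meshes with gear 0 -> depth 1 -> negative (opposite of gear 0)
  gear 2: meshes with gear 0 -> depth 1 -> negative (opposite of gear 0)
  gear 3: meshes with gear 2 -> depth 2 -> positive (opposite of gear 2)
Queried indices 0, 1, 2, 3 -> positive, negative, negative, positive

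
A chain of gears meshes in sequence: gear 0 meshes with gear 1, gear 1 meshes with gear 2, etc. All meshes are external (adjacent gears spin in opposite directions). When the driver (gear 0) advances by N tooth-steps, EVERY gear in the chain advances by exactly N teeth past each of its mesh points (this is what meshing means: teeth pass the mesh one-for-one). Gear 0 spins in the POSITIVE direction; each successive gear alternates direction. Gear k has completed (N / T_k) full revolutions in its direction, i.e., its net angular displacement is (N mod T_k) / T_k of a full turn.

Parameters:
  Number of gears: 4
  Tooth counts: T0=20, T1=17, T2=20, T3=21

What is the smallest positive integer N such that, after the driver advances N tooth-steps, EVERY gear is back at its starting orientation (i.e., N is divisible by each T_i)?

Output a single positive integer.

Gear k returns to start when N is a multiple of T_k.
All gears at start simultaneously when N is a common multiple of [20, 17, 20, 21]; the smallest such N is lcm(20, 17, 20, 21).
Start: lcm = T0 = 20
Fold in T1=17: gcd(20, 17) = 1; lcm(20, 17) = 20 * 17 / 1 = 340 / 1 = 340
Fold in T2=20: gcd(340, 20) = 20; lcm(340, 20) = 340 * 20 / 20 = 6800 / 20 = 340
Fold in T3=21: gcd(340, 21) = 1; lcm(340, 21) = 340 * 21 / 1 = 7140 / 1 = 7140
Full cycle length = 7140

Answer: 7140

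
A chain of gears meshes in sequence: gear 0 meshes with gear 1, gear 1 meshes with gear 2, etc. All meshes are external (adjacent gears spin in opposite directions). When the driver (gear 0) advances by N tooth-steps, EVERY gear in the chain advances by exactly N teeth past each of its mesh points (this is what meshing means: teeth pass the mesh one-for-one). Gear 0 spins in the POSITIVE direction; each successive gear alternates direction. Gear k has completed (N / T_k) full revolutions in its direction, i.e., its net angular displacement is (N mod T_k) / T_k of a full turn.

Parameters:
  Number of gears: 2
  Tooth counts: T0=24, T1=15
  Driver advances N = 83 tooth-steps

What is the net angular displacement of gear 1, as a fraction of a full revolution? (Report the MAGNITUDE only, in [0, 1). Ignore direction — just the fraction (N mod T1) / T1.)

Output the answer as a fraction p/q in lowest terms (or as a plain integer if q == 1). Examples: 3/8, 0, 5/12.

Chain of 2 gears, tooth counts: [24, 15]
  gear 0: T0=24, direction=positive, advance = 83 mod 24 = 11 teeth = 11/24 turn
  gear 1: T1=15, direction=negative, advance = 83 mod 15 = 8 teeth = 8/15 turn
Gear 1: 83 mod 15 = 8
Fraction = 8 / 15 = 8/15 (gcd(8,15)=1) = 8/15

Answer: 8/15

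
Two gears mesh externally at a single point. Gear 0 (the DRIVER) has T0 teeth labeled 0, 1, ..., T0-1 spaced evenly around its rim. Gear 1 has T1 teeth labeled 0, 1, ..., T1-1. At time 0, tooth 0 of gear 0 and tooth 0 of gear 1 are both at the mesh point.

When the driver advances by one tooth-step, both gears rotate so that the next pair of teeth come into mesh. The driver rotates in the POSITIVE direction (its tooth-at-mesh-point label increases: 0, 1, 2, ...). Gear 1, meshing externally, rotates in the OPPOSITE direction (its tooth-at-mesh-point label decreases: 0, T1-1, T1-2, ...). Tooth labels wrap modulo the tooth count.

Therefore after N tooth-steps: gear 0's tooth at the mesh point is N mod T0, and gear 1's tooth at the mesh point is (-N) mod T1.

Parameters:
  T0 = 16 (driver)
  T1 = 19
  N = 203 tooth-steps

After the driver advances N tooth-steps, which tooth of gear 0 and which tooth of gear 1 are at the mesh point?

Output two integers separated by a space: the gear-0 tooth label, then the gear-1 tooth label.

Gear 0 (driver, T0=16): tooth at mesh = N mod T0
  203 = 12 * 16 + 11, so 203 mod 16 = 11
  gear 0 tooth = 11
Gear 1 (driven, T1=19): tooth at mesh = (-N) mod T1
  203 = 10 * 19 + 13, so 203 mod 19 = 13
  (-203) mod 19 = (-13) mod 19 = 19 - 13 = 6
Mesh after 203 steps: gear-0 tooth 11 meets gear-1 tooth 6

Answer: 11 6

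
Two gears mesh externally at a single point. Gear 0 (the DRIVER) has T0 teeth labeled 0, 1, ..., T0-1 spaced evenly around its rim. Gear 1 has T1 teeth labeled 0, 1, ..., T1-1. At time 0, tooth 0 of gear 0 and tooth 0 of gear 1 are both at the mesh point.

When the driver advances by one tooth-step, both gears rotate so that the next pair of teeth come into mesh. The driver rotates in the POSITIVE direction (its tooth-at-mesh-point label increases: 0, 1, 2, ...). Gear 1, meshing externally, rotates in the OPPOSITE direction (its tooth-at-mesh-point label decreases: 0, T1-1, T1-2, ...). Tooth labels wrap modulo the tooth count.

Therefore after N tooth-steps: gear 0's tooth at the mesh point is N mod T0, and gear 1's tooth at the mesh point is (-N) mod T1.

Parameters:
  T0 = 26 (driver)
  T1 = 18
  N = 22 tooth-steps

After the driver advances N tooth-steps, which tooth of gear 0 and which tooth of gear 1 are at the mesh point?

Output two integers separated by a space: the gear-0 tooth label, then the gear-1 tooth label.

Gear 0 (driver, T0=26): tooth at mesh = N mod T0
  22 = 0 * 26 + 22, so 22 mod 26 = 22
  gear 0 tooth = 22
Gear 1 (driven, T1=18): tooth at mesh = (-N) mod T1
  22 = 1 * 18 + 4, so 22 mod 18 = 4
  (-22) mod 18 = (-4) mod 18 = 18 - 4 = 14
Mesh after 22 steps: gear-0 tooth 22 meets gear-1 tooth 14

Answer: 22 14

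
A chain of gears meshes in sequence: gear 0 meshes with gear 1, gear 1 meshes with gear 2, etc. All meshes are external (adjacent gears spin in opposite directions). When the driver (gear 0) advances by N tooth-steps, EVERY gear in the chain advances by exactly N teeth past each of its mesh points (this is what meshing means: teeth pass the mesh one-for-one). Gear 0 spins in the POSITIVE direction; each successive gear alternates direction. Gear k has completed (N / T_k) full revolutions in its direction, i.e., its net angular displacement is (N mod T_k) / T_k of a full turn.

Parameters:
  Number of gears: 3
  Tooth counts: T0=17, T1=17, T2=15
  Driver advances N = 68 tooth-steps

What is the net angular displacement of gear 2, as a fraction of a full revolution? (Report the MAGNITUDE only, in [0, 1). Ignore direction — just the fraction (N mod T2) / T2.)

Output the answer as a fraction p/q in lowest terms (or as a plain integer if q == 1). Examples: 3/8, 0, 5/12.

Chain of 3 gears, tooth counts: [17, 17, 15]
  gear 0: T0=17, direction=positive, advance = 68 mod 17 = 0 teeth = 0/17 turn
  gear 1: T1=17, direction=negative, advance = 68 mod 17 = 0 teeth = 0/17 turn
  gear 2: T2=15, direction=positive, advance = 68 mod 15 = 8 teeth = 8/15 turn
Gear 2: 68 mod 15 = 8
Fraction = 8 / 15 = 8/15 (gcd(8,15)=1) = 8/15

Answer: 8/15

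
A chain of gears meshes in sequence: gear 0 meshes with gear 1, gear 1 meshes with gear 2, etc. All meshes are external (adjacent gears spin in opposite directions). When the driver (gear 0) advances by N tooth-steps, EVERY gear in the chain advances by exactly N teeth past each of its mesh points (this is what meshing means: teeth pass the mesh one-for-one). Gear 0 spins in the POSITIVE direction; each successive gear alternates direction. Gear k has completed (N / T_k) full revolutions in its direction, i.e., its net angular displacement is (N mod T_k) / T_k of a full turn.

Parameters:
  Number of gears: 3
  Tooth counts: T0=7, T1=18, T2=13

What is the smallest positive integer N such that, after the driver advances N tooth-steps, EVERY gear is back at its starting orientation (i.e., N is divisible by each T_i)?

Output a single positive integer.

Answer: 1638

Derivation:
Gear k returns to start when N is a multiple of T_k.
All gears at start simultaneously when N is a common multiple of [7, 18, 13]; the smallest such N is lcm(7, 18, 13).
Start: lcm = T0 = 7
Fold in T1=18: gcd(7, 18) = 1; lcm(7, 18) = 7 * 18 / 1 = 126 / 1 = 126
Fold in T2=13: gcd(126, 13) = 1; lcm(126, 13) = 126 * 13 / 1 = 1638 / 1 = 1638
Full cycle length = 1638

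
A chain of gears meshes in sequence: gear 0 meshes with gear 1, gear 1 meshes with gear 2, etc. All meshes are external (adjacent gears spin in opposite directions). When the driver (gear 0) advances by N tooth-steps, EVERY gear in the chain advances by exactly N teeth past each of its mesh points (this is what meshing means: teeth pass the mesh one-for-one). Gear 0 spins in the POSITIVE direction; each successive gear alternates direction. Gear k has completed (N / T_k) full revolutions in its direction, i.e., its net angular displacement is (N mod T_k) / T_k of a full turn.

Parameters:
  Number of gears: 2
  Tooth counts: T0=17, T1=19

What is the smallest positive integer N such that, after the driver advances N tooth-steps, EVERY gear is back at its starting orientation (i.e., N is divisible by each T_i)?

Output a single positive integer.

Gear k returns to start when N is a multiple of T_k.
All gears at start simultaneously when N is a common multiple of [17, 19]; the smallest such N is lcm(17, 19).
Start: lcm = T0 = 17
Fold in T1=19: gcd(17, 19) = 1; lcm(17, 19) = 17 * 19 / 1 = 323 / 1 = 323
Full cycle length = 323

Answer: 323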